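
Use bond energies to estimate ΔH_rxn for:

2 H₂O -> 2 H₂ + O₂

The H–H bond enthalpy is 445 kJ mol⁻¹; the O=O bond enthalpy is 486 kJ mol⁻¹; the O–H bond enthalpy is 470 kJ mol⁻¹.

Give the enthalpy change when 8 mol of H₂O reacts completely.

ΔH = +2016 kJ

Bonds broken (reactants):
  O–H: 4 × 470 = 1880
  Σ(broken) = 1880 kJ
Bonds formed (products):
  H–H: 2 × 445 = 890
  O=O: 1 × 486 = 486
  Σ(formed) = 1376 kJ
ΔH = Σ(broken) − Σ(formed) = 1880 − 1376 = +504 kJ
For 4× the reaction as written: 4 × (+504) = +2016 kJ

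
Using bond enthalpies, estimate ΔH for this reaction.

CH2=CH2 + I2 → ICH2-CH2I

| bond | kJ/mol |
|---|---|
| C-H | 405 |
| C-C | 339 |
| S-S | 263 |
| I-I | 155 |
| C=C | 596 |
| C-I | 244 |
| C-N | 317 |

Bonds broken (reactants):
  C-H: 4 × 405 = 1620
  C=C: 1 × 596 = 596
  I-I: 1 × 155 = 155
  Σ(broken) = 2371 kJ
Bonds formed (products):
  C-C: 1 × 339 = 339
  C-H: 4 × 405 = 1620
  C-I: 2 × 244 = 488
  Σ(formed) = 2447 kJ
ΔH = Σ(broken) − Σ(formed) = 2371 − 2447 = −76 kJ

ΔH ≈ −76 kJ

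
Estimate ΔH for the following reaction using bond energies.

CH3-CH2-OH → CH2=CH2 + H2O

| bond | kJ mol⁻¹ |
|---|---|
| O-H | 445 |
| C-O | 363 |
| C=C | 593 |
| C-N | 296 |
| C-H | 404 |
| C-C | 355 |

Bonds broken (reactants):
  C-C: 1 × 355 = 355
  C-H: 5 × 404 = 2020
  C-O: 1 × 363 = 363
  O-H: 1 × 445 = 445
  Σ(broken) = 3183 kJ
Bonds formed (products):
  C-H: 4 × 404 = 1616
  C=C: 1 × 593 = 593
  O-H: 2 × 445 = 890
  Σ(formed) = 3099 kJ
ΔH = Σ(broken) − Σ(formed) = 3183 − 3099 = +84 kJ

ΔH ≈ +84 kJ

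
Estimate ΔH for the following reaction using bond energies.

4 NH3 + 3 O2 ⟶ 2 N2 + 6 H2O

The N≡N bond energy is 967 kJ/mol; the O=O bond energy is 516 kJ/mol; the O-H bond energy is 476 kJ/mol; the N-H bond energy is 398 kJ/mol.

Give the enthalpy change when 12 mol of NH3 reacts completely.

ΔH = −3966 kJ

Bonds broken (reactants):
  N-H: 12 × 398 = 4776
  O=O: 3 × 516 = 1548
  Σ(broken) = 6324 kJ
Bonds formed (products):
  N≡N: 2 × 967 = 1934
  O-H: 12 × 476 = 5712
  Σ(formed) = 7646 kJ
ΔH = Σ(broken) − Σ(formed) = 6324 − 7646 = −1322 kJ
For 3× the reaction as written: 3 × (−1322) = −3966 kJ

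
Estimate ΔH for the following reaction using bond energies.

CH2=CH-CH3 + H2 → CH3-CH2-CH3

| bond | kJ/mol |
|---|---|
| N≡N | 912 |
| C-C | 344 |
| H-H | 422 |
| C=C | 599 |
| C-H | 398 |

ΔH ≈ −119 kJ

Bonds broken (reactants):
  C-C: 1 × 344 = 344
  C-H: 6 × 398 = 2388
  C=C: 1 × 599 = 599
  H-H: 1 × 422 = 422
  Σ(broken) = 3753 kJ
Bonds formed (products):
  C-C: 2 × 344 = 688
  C-H: 8 × 398 = 3184
  Σ(formed) = 3872 kJ
ΔH = Σ(broken) − Σ(formed) = 3753 − 3872 = −119 kJ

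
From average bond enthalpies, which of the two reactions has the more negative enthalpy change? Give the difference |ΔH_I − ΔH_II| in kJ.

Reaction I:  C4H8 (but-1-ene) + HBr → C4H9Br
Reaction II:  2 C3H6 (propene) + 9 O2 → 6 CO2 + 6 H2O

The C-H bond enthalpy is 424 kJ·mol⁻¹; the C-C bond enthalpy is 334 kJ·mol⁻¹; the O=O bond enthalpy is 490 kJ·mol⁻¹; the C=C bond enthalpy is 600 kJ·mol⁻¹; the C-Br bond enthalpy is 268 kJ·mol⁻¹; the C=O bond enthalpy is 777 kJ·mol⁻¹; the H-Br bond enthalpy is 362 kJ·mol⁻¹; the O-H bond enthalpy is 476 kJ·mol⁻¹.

Reaction II, by 3606 kJ

Reaction I:
  Bonds broken (reactants):
    C-C: 2 × 334 = 668
    C-H: 8 × 424 = 3392
    C=C: 1 × 600 = 600
    H-Br: 1 × 362 = 362
    Σ(broken) = 5022 kJ
  Bonds formed (products):
    C-Br: 1 × 268 = 268
    C-C: 3 × 334 = 1002
    C-H: 9 × 424 = 3816
    Σ(formed) = 5086 kJ
  ΔH_I = 5022 − 5086 = −64 kJ
Reaction II:
  Bonds broken (reactants):
    C-C: 2 × 334 = 668
    C-H: 12 × 424 = 5088
    C=C: 2 × 600 = 1200
    O=O: 9 × 490 = 4410
    Σ(broken) = 11366 kJ
  Bonds formed (products):
    C=O: 12 × 777 = 9324
    O-H: 12 × 476 = 5712
    Σ(formed) = 15036 kJ
  ΔH_II = 11366 − 15036 = −3670 kJ
ΔH_I − ΔH_II = +3606 kJ, so reaction II has the more negative ΔH; |ΔH_I − ΔH_II| = 3606 kJ.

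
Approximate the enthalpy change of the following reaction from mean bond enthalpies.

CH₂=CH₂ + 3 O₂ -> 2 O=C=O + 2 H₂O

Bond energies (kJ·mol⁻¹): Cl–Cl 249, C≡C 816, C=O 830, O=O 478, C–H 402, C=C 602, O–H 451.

ΔH ≈ −1480 kJ

Bonds broken (reactants):
  C–H: 4 × 402 = 1608
  C=C: 1 × 602 = 602
  O=O: 3 × 478 = 1434
  Σ(broken) = 3644 kJ
Bonds formed (products):
  C=O: 4 × 830 = 3320
  O–H: 4 × 451 = 1804
  Σ(formed) = 5124 kJ
ΔH = Σ(broken) − Σ(formed) = 3644 − 5124 = −1480 kJ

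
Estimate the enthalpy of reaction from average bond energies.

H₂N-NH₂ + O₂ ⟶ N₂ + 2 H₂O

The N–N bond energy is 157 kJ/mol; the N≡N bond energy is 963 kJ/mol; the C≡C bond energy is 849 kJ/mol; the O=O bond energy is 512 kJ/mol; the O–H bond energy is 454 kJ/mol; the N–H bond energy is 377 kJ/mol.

Bonds broken (reactants):
  N–H: 4 × 377 = 1508
  N–N: 1 × 157 = 157
  O=O: 1 × 512 = 512
  Σ(broken) = 2177 kJ
Bonds formed (products):
  N≡N: 1 × 963 = 963
  O–H: 4 × 454 = 1816
  Σ(formed) = 2779 kJ
ΔH = Σ(broken) − Σ(formed) = 2177 − 2779 = −602 kJ

ΔH ≈ −602 kJ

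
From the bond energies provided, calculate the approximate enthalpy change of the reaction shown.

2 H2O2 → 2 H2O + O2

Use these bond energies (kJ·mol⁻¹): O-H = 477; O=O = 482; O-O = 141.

ΔH ≈ −200 kJ

Bonds broken (reactants):
  O-H: 4 × 477 = 1908
  O-O: 2 × 141 = 282
  Σ(broken) = 2190 kJ
Bonds formed (products):
  O-H: 4 × 477 = 1908
  O=O: 1 × 482 = 482
  Σ(formed) = 2390 kJ
ΔH = Σ(broken) − Σ(formed) = 2190 − 2390 = −200 kJ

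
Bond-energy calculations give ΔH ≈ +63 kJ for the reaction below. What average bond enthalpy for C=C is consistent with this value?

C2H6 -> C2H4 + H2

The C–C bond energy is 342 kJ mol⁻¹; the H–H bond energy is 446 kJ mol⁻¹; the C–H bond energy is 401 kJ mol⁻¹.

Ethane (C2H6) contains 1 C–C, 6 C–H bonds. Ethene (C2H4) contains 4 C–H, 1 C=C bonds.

Let D be the C=C bond energy.
Σ(broken) = 1×342 + 6×401 = 2748
Σ(formed) = 4×401 + 1×D + 1×446 = 2050 + D
ΔH = Σ(broken) − Σ(formed) = (2748) − (2050 + D) = +698 − D
Setting this equal to +63 kJ gives D = 635 kJ/mol.

D(C=C) ≈ 635 kJ/mol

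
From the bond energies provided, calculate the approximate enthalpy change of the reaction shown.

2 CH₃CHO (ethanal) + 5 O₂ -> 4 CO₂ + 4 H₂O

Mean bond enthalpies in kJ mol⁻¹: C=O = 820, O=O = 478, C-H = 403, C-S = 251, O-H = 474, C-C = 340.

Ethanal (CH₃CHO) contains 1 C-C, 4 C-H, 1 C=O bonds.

ΔH ≈ −2418 kJ

Bonds broken (reactants):
  C-C: 2 × 340 = 680
  C-H: 8 × 403 = 3224
  C=O: 2 × 820 = 1640
  O=O: 5 × 478 = 2390
  Σ(broken) = 7934 kJ
Bonds formed (products):
  C=O: 8 × 820 = 6560
  O-H: 8 × 474 = 3792
  Σ(formed) = 10352 kJ
ΔH = Σ(broken) − Σ(formed) = 7934 − 10352 = −2418 kJ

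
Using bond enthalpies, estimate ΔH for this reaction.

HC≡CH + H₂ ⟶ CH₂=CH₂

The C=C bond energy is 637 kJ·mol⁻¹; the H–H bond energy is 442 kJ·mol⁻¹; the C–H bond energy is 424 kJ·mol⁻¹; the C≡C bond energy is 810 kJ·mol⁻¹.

ΔH ≈ −233 kJ

Bonds broken (reactants):
  C≡C: 1 × 810 = 810
  C–H: 2 × 424 = 848
  H–H: 1 × 442 = 442
  Σ(broken) = 2100 kJ
Bonds formed (products):
  C–H: 4 × 424 = 1696
  C=C: 1 × 637 = 637
  Σ(formed) = 2333 kJ
ΔH = Σ(broken) − Σ(formed) = 2100 − 2333 = −233 kJ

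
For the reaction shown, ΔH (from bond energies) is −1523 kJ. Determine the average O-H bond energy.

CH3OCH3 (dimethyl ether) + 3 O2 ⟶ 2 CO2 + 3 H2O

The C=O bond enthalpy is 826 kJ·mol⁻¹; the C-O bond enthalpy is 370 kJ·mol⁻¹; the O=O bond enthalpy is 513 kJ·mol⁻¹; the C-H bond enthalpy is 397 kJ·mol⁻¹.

Let D be the O-H bond energy.
Σ(broken) = 6×397 + 2×370 + 3×513 = 4661
Σ(formed) = 4×826 + 6×D = 3304 + 6D
ΔH = Σ(broken) − Σ(formed) = (4661) − (3304 + 6D) = +1357 − 6D
Setting this equal to −1523 kJ gives 6D = 2880, so D = 480 kJ/mol.

D(O-H) ≈ 480 kJ/mol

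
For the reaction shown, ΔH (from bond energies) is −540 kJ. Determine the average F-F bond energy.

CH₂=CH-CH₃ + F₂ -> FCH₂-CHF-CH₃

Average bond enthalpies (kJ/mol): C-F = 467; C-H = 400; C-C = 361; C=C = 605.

Let D be the F-F bond energy.
Σ(broken) = 1×361 + 6×400 + 1×605 + 1×D = 3366 + D
Σ(formed) = 2×361 + 2×467 + 6×400 = 4056
ΔH = Σ(broken) − Σ(formed) = (3366 + D) − (4056) = −690 + D
Setting this equal to −540 kJ gives D = 150 kJ/mol.

D(F-F) ≈ 150 kJ/mol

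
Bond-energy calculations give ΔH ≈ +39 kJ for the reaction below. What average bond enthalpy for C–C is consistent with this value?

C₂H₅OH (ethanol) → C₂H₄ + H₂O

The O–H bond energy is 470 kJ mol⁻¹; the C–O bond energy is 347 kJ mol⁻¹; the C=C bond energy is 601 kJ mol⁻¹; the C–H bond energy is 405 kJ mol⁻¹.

Let D be the C–C bond energy.
Σ(broken) = 1×D + 5×405 + 1×347 + 1×470 = 2842 + D
Σ(formed) = 4×405 + 1×601 + 2×470 = 3161
ΔH = Σ(broken) − Σ(formed) = (2842 + D) − (3161) = −319 + D
Setting this equal to +39 kJ gives D = 358 kJ/mol.

D(C–C) ≈ 358 kJ/mol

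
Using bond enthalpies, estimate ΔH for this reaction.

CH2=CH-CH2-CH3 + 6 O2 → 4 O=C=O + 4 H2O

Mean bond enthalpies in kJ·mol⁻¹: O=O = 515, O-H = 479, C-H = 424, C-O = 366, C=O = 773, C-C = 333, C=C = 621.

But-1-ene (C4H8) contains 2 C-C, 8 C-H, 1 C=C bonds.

ΔH ≈ −2247 kJ

Bonds broken (reactants):
  C-C: 2 × 333 = 666
  C-H: 8 × 424 = 3392
  C=C: 1 × 621 = 621
  O=O: 6 × 515 = 3090
  Σ(broken) = 7769 kJ
Bonds formed (products):
  C=O: 8 × 773 = 6184
  O-H: 8 × 479 = 3832
  Σ(formed) = 10016 kJ
ΔH = Σ(broken) − Σ(formed) = 7769 − 10016 = −2247 kJ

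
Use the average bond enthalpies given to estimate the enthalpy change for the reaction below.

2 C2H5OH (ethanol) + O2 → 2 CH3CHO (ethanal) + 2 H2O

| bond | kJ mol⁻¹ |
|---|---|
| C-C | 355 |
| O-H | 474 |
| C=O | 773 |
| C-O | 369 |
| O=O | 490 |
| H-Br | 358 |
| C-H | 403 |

ΔH ≈ −460 kJ

Bonds broken (reactants):
  C-C: 2 × 355 = 710
  C-H: 10 × 403 = 4030
  C-O: 2 × 369 = 738
  O-H: 2 × 474 = 948
  O=O: 1 × 490 = 490
  Σ(broken) = 6916 kJ
Bonds formed (products):
  C-C: 2 × 355 = 710
  C-H: 8 × 403 = 3224
  C=O: 2 × 773 = 1546
  O-H: 4 × 474 = 1896
  Σ(formed) = 7376 kJ
ΔH = Σ(broken) − Σ(formed) = 6916 − 7376 = −460 kJ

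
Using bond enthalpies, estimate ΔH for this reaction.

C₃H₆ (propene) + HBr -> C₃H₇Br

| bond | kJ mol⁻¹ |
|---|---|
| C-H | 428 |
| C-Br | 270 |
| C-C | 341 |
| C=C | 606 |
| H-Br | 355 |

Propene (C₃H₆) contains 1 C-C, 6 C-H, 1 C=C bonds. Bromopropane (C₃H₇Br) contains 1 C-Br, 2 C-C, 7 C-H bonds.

Bonds broken (reactants):
  C-C: 1 × 341 = 341
  C-H: 6 × 428 = 2568
  C=C: 1 × 606 = 606
  H-Br: 1 × 355 = 355
  Σ(broken) = 3870 kJ
Bonds formed (products):
  C-Br: 1 × 270 = 270
  C-C: 2 × 341 = 682
  C-H: 7 × 428 = 2996
  Σ(formed) = 3948 kJ
ΔH = Σ(broken) − Σ(formed) = 3870 − 3948 = −78 kJ

ΔH ≈ −78 kJ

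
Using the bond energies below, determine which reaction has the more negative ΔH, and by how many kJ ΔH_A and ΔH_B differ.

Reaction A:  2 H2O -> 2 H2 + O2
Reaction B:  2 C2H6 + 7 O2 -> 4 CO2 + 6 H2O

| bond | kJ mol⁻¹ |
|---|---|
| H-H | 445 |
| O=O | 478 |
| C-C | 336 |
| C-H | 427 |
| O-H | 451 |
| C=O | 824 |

Reaction B, by 3298 kJ

Reaction A:
  Bonds broken (reactants):
    O-H: 4 × 451 = 1804
    Σ(broken) = 1804 kJ
  Bonds formed (products):
    H-H: 2 × 445 = 890
    O=O: 1 × 478 = 478
    Σ(formed) = 1368 kJ
  ΔH_A = 1804 − 1368 = +436 kJ
Reaction B:
  Bonds broken (reactants):
    C-C: 2 × 336 = 672
    C-H: 12 × 427 = 5124
    O=O: 7 × 478 = 3346
    Σ(broken) = 9142 kJ
  Bonds formed (products):
    C=O: 8 × 824 = 6592
    O-H: 12 × 451 = 5412
    Σ(formed) = 12004 kJ
  ΔH_B = 9142 − 12004 = −2862 kJ
ΔH_A − ΔH_B = +3298 kJ, so reaction B has the more negative ΔH; |ΔH_A − ΔH_B| = 3298 kJ.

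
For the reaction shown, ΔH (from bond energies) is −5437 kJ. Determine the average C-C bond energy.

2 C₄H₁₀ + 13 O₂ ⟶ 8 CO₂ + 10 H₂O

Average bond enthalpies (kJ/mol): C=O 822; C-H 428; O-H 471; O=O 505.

Let D be the C-C bond energy.
Σ(broken) = 6×D + 20×428 + 13×505 = 15125 + 6D
Σ(formed) = 16×822 + 20×471 = 22572
ΔH = Σ(broken) − Σ(formed) = (15125 + 6D) − (22572) = −7447 + 6D
Setting this equal to −5437 kJ gives 6D = 2010, so D = 335 kJ/mol.

D(C-C) ≈ 335 kJ/mol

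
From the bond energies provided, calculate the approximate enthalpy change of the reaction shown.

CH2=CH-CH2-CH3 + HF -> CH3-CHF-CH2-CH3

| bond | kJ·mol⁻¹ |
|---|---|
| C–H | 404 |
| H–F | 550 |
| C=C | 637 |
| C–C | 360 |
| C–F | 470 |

ΔH ≈ −47 kJ

Bonds broken (reactants):
  C–C: 2 × 360 = 720
  C–H: 8 × 404 = 3232
  C=C: 1 × 637 = 637
  H–F: 1 × 550 = 550
  Σ(broken) = 5139 kJ
Bonds formed (products):
  C–C: 3 × 360 = 1080
  C–F: 1 × 470 = 470
  C–H: 9 × 404 = 3636
  Σ(formed) = 5186 kJ
ΔH = Σ(broken) − Σ(formed) = 5139 − 5186 = −47 kJ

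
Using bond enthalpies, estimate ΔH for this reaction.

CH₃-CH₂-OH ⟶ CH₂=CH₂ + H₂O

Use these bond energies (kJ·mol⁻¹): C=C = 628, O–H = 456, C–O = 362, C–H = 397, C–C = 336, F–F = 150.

Bonds broken (reactants):
  C–C: 1 × 336 = 336
  C–H: 5 × 397 = 1985
  C–O: 1 × 362 = 362
  O–H: 1 × 456 = 456
  Σ(broken) = 3139 kJ
Bonds formed (products):
  C–H: 4 × 397 = 1588
  C=C: 1 × 628 = 628
  O–H: 2 × 456 = 912
  Σ(formed) = 3128 kJ
ΔH = Σ(broken) − Σ(formed) = 3139 − 3128 = +11 kJ

ΔH ≈ +11 kJ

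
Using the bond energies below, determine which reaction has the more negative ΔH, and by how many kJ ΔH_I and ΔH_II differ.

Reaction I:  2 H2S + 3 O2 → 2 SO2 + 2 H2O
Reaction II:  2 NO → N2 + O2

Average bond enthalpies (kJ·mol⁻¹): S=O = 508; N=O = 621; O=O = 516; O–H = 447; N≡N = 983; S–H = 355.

Reaction I:
  Bonds broken (reactants):
    O=O: 3 × 516 = 1548
    S–H: 4 × 355 = 1420
    Σ(broken) = 2968 kJ
  Bonds formed (products):
    O–H: 4 × 447 = 1788
    S=O: 4 × 508 = 2032
    Σ(formed) = 3820 kJ
  ΔH_I = 2968 − 3820 = −852 kJ
Reaction II:
  Bonds broken (reactants):
    N=O: 2 × 621 = 1242
    Σ(broken) = 1242 kJ
  Bonds formed (products):
    N≡N: 1 × 983 = 983
    O=O: 1 × 516 = 516
    Σ(formed) = 1499 kJ
  ΔH_II = 1242 − 1499 = −257 kJ
ΔH_I − ΔH_II = −595 kJ, so reaction I has the more negative ΔH; |ΔH_I − ΔH_II| = 595 kJ.

Reaction I, by 595 kJ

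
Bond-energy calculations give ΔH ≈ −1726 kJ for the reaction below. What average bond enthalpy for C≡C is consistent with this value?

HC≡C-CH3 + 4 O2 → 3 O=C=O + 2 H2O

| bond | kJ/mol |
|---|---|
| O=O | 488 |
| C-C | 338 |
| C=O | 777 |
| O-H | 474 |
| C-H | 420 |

Let D be the C≡C bond energy.
Σ(broken) = 1×D + 1×338 + 4×420 + 4×488 = 3970 + D
Σ(formed) = 6×777 + 4×474 = 6558
ΔH = Σ(broken) − Σ(formed) = (3970 + D) − (6558) = −2588 + D
Setting this equal to −1726 kJ gives D = 862 kJ/mol.

D(C≡C) ≈ 862 kJ/mol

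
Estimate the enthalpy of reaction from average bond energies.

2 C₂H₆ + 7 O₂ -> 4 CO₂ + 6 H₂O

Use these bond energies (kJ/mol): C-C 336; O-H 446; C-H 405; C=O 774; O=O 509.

ΔH ≈ −2449 kJ

Bonds broken (reactants):
  C-C: 2 × 336 = 672
  C-H: 12 × 405 = 4860
  O=O: 7 × 509 = 3563
  Σ(broken) = 9095 kJ
Bonds formed (products):
  C=O: 8 × 774 = 6192
  O-H: 12 × 446 = 5352
  Σ(formed) = 11544 kJ
ΔH = Σ(broken) − Σ(formed) = 9095 − 11544 = −2449 kJ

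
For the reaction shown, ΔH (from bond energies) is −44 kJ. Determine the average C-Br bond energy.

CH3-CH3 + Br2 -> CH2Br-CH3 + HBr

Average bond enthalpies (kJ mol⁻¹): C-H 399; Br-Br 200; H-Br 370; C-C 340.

Let D be the C-Br bond energy.
Σ(broken) = 1×200 + 1×340 + 6×399 = 2934
Σ(formed) = 1×D + 1×340 + 5×399 + 1×370 = 2705 + D
ΔH = Σ(broken) − Σ(formed) = (2934) − (2705 + D) = +229 − D
Setting this equal to −44 kJ gives D = 273 kJ/mol.

D(C-Br) ≈ 273 kJ/mol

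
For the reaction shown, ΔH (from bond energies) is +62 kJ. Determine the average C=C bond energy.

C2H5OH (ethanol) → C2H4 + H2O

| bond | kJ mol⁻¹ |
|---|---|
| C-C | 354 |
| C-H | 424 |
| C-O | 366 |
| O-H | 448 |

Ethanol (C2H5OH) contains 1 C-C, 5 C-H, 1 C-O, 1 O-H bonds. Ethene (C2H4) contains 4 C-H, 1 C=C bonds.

D(C=C) ≈ 634 kJ/mol

Let D be the C=C bond energy.
Σ(broken) = 1×354 + 5×424 + 1×366 + 1×448 = 3288
Σ(formed) = 4×424 + 1×D + 2×448 = 2592 + D
ΔH = Σ(broken) − Σ(formed) = (3288) − (2592 + D) = +696 − D
Setting this equal to +62 kJ gives D = 634 kJ/mol.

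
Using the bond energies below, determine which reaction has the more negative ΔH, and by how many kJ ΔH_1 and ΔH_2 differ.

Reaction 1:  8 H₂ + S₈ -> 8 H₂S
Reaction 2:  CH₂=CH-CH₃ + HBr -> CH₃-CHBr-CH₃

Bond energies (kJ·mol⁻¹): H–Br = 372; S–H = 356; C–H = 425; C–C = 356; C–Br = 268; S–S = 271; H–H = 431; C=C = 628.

Reaction 1, by 31 kJ

Reaction 1:
  Bonds broken (reactants):
    H–H: 8 × 431 = 3448
    S–S: 8 × 271 = 2168
    Σ(broken) = 5616 kJ
  Bonds formed (products):
    S–H: 16 × 356 = 5696
    Σ(formed) = 5696 kJ
  ΔH_1 = 5616 − 5696 = −80 kJ
Reaction 2:
  Bonds broken (reactants):
    C–C: 1 × 356 = 356
    C–H: 6 × 425 = 2550
    C=C: 1 × 628 = 628
    H–Br: 1 × 372 = 372
    Σ(broken) = 3906 kJ
  Bonds formed (products):
    C–Br: 1 × 268 = 268
    C–C: 2 × 356 = 712
    C–H: 7 × 425 = 2975
    Σ(formed) = 3955 kJ
  ΔH_2 = 3906 − 3955 = −49 kJ
ΔH_1 − ΔH_2 = −31 kJ, so reaction 1 has the more negative ΔH; |ΔH_1 − ΔH_2| = 31 kJ.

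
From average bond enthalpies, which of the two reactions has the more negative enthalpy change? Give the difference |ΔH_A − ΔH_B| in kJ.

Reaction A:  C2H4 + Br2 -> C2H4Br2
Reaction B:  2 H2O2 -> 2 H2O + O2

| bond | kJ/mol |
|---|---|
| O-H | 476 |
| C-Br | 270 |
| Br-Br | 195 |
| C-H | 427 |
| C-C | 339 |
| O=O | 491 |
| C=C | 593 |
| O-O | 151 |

Reaction B, by 98 kJ

Reaction A:
  Bonds broken (reactants):
    Br-Br: 1 × 195 = 195
    C-H: 4 × 427 = 1708
    C=C: 1 × 593 = 593
    Σ(broken) = 2496 kJ
  Bonds formed (products):
    C-Br: 2 × 270 = 540
    C-C: 1 × 339 = 339
    C-H: 4 × 427 = 1708
    Σ(formed) = 2587 kJ
  ΔH_A = 2496 − 2587 = −91 kJ
Reaction B:
  Bonds broken (reactants):
    O-H: 4 × 476 = 1904
    O-O: 2 × 151 = 302
    Σ(broken) = 2206 kJ
  Bonds formed (products):
    O-H: 4 × 476 = 1904
    O=O: 1 × 491 = 491
    Σ(formed) = 2395 kJ
  ΔH_B = 2206 − 2395 = −189 kJ
ΔH_A − ΔH_B = +98 kJ, so reaction B has the more negative ΔH; |ΔH_A − ΔH_B| = 98 kJ.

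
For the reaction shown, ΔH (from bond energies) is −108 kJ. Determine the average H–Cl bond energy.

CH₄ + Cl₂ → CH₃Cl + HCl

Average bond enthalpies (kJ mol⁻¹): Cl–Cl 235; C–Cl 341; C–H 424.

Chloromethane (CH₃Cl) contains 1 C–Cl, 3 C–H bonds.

D(H–Cl) ≈ 426 kJ/mol

Let D be the H–Cl bond energy.
Σ(broken) = 4×424 + 1×235 = 1931
Σ(formed) = 1×341 + 3×424 + 1×D = 1613 + D
ΔH = Σ(broken) − Σ(formed) = (1931) − (1613 + D) = +318 − D
Setting this equal to −108 kJ gives D = 426 kJ/mol.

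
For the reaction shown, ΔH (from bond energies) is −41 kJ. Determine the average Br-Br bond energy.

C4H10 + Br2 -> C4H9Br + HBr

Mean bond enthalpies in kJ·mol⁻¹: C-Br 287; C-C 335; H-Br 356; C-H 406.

Let D be the Br-Br bond energy.
Σ(broken) = 1×D + 3×335 + 10×406 = 5065 + D
Σ(formed) = 1×287 + 3×335 + 9×406 + 1×356 = 5302
ΔH = Σ(broken) − Σ(formed) = (5065 + D) − (5302) = −237 + D
Setting this equal to −41 kJ gives D = 196 kJ/mol.

D(Br-Br) ≈ 196 kJ/mol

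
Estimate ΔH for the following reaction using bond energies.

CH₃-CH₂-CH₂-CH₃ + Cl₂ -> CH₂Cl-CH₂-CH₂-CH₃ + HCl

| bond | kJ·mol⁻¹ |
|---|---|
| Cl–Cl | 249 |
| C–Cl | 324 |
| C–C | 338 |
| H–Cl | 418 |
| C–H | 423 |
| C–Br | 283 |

ΔH ≈ −70 kJ

Bonds broken (reactants):
  C–C: 3 × 338 = 1014
  C–H: 10 × 423 = 4230
  Cl–Cl: 1 × 249 = 249
  Σ(broken) = 5493 kJ
Bonds formed (products):
  C–C: 3 × 338 = 1014
  C–Cl: 1 × 324 = 324
  C–H: 9 × 423 = 3807
  H–Cl: 1 × 418 = 418
  Σ(formed) = 5563 kJ
ΔH = Σ(broken) − Σ(formed) = 5493 − 5563 = −70 kJ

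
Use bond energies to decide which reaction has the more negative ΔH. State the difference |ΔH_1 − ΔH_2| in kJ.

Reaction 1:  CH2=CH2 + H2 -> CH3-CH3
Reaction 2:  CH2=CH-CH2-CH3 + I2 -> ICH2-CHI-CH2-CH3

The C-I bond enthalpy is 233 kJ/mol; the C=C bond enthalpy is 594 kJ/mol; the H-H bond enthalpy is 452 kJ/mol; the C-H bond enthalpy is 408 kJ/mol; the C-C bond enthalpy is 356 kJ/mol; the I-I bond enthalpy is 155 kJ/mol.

Reaction 1:
  Bonds broken (reactants):
    C-H: 4 × 408 = 1632
    C=C: 1 × 594 = 594
    H-H: 1 × 452 = 452
    Σ(broken) = 2678 kJ
  Bonds formed (products):
    C-C: 1 × 356 = 356
    C-H: 6 × 408 = 2448
    Σ(formed) = 2804 kJ
  ΔH_1 = 2678 − 2804 = −126 kJ
Reaction 2:
  Bonds broken (reactants):
    C-C: 2 × 356 = 712
    C-H: 8 × 408 = 3264
    C=C: 1 × 594 = 594
    I-I: 1 × 155 = 155
    Σ(broken) = 4725 kJ
  Bonds formed (products):
    C-C: 3 × 356 = 1068
    C-H: 8 × 408 = 3264
    C-I: 2 × 233 = 466
    Σ(formed) = 4798 kJ
  ΔH_2 = 4725 − 4798 = −73 kJ
ΔH_1 − ΔH_2 = −53 kJ, so reaction 1 has the more negative ΔH; |ΔH_1 − ΔH_2| = 53 kJ.

Reaction 1, by 53 kJ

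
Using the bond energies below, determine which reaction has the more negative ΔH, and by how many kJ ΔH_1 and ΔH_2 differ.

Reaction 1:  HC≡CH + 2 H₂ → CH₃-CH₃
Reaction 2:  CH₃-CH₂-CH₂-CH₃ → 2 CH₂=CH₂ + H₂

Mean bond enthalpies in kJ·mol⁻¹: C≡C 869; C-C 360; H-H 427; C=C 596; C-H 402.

Reaction 1, by 510 kJ

Reaction 1:
  Bonds broken (reactants):
    C≡C: 1 × 869 = 869
    C-H: 2 × 402 = 804
    H-H: 2 × 427 = 854
    Σ(broken) = 2527 kJ
  Bonds formed (products):
    C-C: 1 × 360 = 360
    C-H: 6 × 402 = 2412
    Σ(formed) = 2772 kJ
  ΔH_1 = 2527 − 2772 = −245 kJ
Reaction 2:
  Bonds broken (reactants):
    C-C: 3 × 360 = 1080
    C-H: 10 × 402 = 4020
    Σ(broken) = 5100 kJ
  Bonds formed (products):
    C-H: 8 × 402 = 3216
    C=C: 2 × 596 = 1192
    H-H: 1 × 427 = 427
    Σ(formed) = 4835 kJ
  ΔH_2 = 5100 − 4835 = +265 kJ
ΔH_1 − ΔH_2 = −510 kJ, so reaction 1 has the more negative ΔH; |ΔH_1 − ΔH_2| = 510 kJ.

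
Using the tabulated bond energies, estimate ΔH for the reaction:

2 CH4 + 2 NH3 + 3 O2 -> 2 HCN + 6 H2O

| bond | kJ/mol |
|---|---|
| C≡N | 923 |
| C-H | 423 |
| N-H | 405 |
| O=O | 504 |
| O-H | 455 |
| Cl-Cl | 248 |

Bonds broken (reactants):
  C-H: 8 × 423 = 3384
  N-H: 6 × 405 = 2430
  O=O: 3 × 504 = 1512
  Σ(broken) = 7326 kJ
Bonds formed (products):
  C≡N: 2 × 923 = 1846
  C-H: 2 × 423 = 846
  O-H: 12 × 455 = 5460
  Σ(formed) = 8152 kJ
ΔH = Σ(broken) − Σ(formed) = 7326 − 8152 = −826 kJ

ΔH ≈ −826 kJ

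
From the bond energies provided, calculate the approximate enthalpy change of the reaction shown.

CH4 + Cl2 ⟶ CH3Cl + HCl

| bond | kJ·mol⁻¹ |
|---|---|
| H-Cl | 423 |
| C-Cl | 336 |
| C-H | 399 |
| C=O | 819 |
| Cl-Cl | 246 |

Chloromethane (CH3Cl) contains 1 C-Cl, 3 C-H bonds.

ΔH ≈ −114 kJ

Bonds broken (reactants):
  C-H: 4 × 399 = 1596
  Cl-Cl: 1 × 246 = 246
  Σ(broken) = 1842 kJ
Bonds formed (products):
  C-Cl: 1 × 336 = 336
  C-H: 3 × 399 = 1197
  H-Cl: 1 × 423 = 423
  Σ(formed) = 1956 kJ
ΔH = Σ(broken) − Σ(formed) = 1842 − 1956 = −114 kJ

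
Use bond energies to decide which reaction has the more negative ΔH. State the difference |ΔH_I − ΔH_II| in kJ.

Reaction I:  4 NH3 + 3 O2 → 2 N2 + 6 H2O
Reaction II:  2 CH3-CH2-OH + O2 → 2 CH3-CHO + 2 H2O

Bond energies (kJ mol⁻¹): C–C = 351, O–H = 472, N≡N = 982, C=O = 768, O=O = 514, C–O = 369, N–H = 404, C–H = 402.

Reaction I, by 814 kJ

Reaction I:
  Bonds broken (reactants):
    N–H: 12 × 404 = 4848
    O=O: 3 × 514 = 1542
    Σ(broken) = 6390 kJ
  Bonds formed (products):
    N≡N: 2 × 982 = 1964
    O–H: 12 × 472 = 5664
    Σ(formed) = 7628 kJ
  ΔH_I = 6390 − 7628 = −1238 kJ
Reaction II:
  Bonds broken (reactants):
    C–C: 2 × 351 = 702
    C–H: 10 × 402 = 4020
    C–O: 2 × 369 = 738
    O–H: 2 × 472 = 944
    O=O: 1 × 514 = 514
    Σ(broken) = 6918 kJ
  Bonds formed (products):
    C–C: 2 × 351 = 702
    C–H: 8 × 402 = 3216
    C=O: 2 × 768 = 1536
    O–H: 4 × 472 = 1888
    Σ(formed) = 7342 kJ
  ΔH_II = 6918 − 7342 = −424 kJ
ΔH_I − ΔH_II = −814 kJ, so reaction I has the more negative ΔH; |ΔH_I − ΔH_II| = 814 kJ.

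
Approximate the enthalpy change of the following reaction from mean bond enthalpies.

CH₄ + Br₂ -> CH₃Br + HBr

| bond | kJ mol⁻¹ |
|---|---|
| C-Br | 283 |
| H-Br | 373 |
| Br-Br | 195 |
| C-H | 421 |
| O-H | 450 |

Bonds broken (reactants):
  Br-Br: 1 × 195 = 195
  C-H: 4 × 421 = 1684
  Σ(broken) = 1879 kJ
Bonds formed (products):
  C-Br: 1 × 283 = 283
  C-H: 3 × 421 = 1263
  H-Br: 1 × 373 = 373
  Σ(formed) = 1919 kJ
ΔH = Σ(broken) − Σ(formed) = 1879 − 1919 = −40 kJ

ΔH ≈ −40 kJ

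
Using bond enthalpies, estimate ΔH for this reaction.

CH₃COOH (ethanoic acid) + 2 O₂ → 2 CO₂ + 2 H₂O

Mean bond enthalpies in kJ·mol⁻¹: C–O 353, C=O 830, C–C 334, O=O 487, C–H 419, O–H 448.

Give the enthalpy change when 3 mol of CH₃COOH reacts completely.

ΔH = −2748 kJ

Bonds broken (reactants):
  C–C: 1 × 334 = 334
  C–H: 3 × 419 = 1257
  C–O: 1 × 353 = 353
  C=O: 1 × 830 = 830
  O–H: 1 × 448 = 448
  O=O: 2 × 487 = 974
  Σ(broken) = 4196 kJ
Bonds formed (products):
  C=O: 4 × 830 = 3320
  O–H: 4 × 448 = 1792
  Σ(formed) = 5112 kJ
ΔH = Σ(broken) − Σ(formed) = 4196 − 5112 = −916 kJ
For 3× the reaction as written: 3 × (−916) = −2748 kJ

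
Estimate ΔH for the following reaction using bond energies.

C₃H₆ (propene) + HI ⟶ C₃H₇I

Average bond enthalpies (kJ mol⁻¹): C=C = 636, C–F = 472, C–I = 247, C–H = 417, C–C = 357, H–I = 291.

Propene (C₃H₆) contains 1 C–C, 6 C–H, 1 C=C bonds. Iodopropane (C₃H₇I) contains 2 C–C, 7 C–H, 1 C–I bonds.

Bonds broken (reactants):
  C–C: 1 × 357 = 357
  C–H: 6 × 417 = 2502
  C=C: 1 × 636 = 636
  H–I: 1 × 291 = 291
  Σ(broken) = 3786 kJ
Bonds formed (products):
  C–C: 2 × 357 = 714
  C–H: 7 × 417 = 2919
  C–I: 1 × 247 = 247
  Σ(formed) = 3880 kJ
ΔH = Σ(broken) − Σ(formed) = 3786 − 3880 = −94 kJ

ΔH ≈ −94 kJ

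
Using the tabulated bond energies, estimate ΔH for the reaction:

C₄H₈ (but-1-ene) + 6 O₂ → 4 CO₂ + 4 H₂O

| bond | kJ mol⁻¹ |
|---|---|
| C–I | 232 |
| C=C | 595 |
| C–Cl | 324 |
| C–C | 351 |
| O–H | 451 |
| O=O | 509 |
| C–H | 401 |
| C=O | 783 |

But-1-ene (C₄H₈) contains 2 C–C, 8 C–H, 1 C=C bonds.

ΔH ≈ −2313 kJ

Bonds broken (reactants):
  C–C: 2 × 351 = 702
  C–H: 8 × 401 = 3208
  C=C: 1 × 595 = 595
  O=O: 6 × 509 = 3054
  Σ(broken) = 7559 kJ
Bonds formed (products):
  C=O: 8 × 783 = 6264
  O–H: 8 × 451 = 3608
  Σ(formed) = 9872 kJ
ΔH = Σ(broken) − Σ(formed) = 7559 − 9872 = −2313 kJ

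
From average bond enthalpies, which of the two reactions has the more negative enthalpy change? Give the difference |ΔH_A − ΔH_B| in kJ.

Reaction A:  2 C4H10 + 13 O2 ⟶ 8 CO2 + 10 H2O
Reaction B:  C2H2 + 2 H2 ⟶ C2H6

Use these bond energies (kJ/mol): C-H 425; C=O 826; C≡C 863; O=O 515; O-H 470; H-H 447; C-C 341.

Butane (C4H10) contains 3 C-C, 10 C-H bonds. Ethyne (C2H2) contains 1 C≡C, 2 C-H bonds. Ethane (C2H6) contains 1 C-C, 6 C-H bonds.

Reaction A:
  Bonds broken (reactants):
    C-C: 6 × 341 = 2046
    C-H: 20 × 425 = 8500
    O=O: 13 × 515 = 6695
    Σ(broken) = 17241 kJ
  Bonds formed (products):
    C=O: 16 × 826 = 13216
    O-H: 20 × 470 = 9400
    Σ(formed) = 22616 kJ
  ΔH_A = 17241 − 22616 = −5375 kJ
Reaction B:
  Bonds broken (reactants):
    C≡C: 1 × 863 = 863
    C-H: 2 × 425 = 850
    H-H: 2 × 447 = 894
    Σ(broken) = 2607 kJ
  Bonds formed (products):
    C-C: 1 × 341 = 341
    C-H: 6 × 425 = 2550
    Σ(formed) = 2891 kJ
  ΔH_B = 2607 − 2891 = −284 kJ
ΔH_A − ΔH_B = −5091 kJ, so reaction A has the more negative ΔH; |ΔH_A − ΔH_B| = 5091 kJ.

Reaction A, by 5091 kJ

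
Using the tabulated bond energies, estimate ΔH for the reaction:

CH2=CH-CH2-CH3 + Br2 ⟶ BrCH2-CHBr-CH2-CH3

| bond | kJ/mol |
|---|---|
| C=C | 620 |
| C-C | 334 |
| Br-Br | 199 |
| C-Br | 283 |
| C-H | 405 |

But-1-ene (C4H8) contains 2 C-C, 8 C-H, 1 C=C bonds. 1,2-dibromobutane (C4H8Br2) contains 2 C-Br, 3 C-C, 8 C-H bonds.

ΔH ≈ −81 kJ

Bonds broken (reactants):
  Br-Br: 1 × 199 = 199
  C-C: 2 × 334 = 668
  C-H: 8 × 405 = 3240
  C=C: 1 × 620 = 620
  Σ(broken) = 4727 kJ
Bonds formed (products):
  C-Br: 2 × 283 = 566
  C-C: 3 × 334 = 1002
  C-H: 8 × 405 = 3240
  Σ(formed) = 4808 kJ
ΔH = Σ(broken) − Σ(formed) = 4727 − 4808 = −81 kJ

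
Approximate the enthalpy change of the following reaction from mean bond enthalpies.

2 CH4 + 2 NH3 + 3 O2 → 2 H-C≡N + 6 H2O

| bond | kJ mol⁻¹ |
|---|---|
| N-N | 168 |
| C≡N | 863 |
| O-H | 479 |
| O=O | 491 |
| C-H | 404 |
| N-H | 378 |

Bonds broken (reactants):
  C-H: 8 × 404 = 3232
  N-H: 6 × 378 = 2268
  O=O: 3 × 491 = 1473
  Σ(broken) = 6973 kJ
Bonds formed (products):
  C≡N: 2 × 863 = 1726
  C-H: 2 × 404 = 808
  O-H: 12 × 479 = 5748
  Σ(formed) = 8282 kJ
ΔH = Σ(broken) − Σ(formed) = 6973 − 8282 = −1309 kJ

ΔH ≈ −1309 kJ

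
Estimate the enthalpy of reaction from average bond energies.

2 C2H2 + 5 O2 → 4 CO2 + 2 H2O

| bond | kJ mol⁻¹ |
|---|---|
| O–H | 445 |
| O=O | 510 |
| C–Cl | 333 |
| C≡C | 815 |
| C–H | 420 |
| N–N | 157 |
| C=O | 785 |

ΔH ≈ −2200 kJ

Bonds broken (reactants):
  C≡C: 2 × 815 = 1630
  C–H: 4 × 420 = 1680
  O=O: 5 × 510 = 2550
  Σ(broken) = 5860 kJ
Bonds formed (products):
  C=O: 8 × 785 = 6280
  O–H: 4 × 445 = 1780
  Σ(formed) = 8060 kJ
ΔH = Σ(broken) − Σ(formed) = 5860 − 8060 = −2200 kJ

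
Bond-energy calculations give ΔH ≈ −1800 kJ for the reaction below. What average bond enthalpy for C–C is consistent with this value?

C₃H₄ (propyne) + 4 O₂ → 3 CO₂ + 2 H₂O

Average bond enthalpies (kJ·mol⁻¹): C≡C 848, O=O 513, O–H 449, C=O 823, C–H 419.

Let D be the C–C bond energy.
Σ(broken) = 1×848 + 1×D + 4×419 + 4×513 = 4576 + D
Σ(formed) = 6×823 + 4×449 = 6734
ΔH = Σ(broken) − Σ(formed) = (4576 + D) − (6734) = −2158 + D
Setting this equal to −1800 kJ gives D = 358 kJ/mol.

D(C–C) ≈ 358 kJ/mol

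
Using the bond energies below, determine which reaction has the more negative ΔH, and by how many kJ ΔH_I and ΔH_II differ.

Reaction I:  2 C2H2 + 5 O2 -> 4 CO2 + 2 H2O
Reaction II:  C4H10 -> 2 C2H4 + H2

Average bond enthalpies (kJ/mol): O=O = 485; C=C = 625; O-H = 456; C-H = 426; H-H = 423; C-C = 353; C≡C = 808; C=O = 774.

Reaction I:
  Bonds broken (reactants):
    C≡C: 2 × 808 = 1616
    C-H: 4 × 426 = 1704
    O=O: 5 × 485 = 2425
    Σ(broken) = 5745 kJ
  Bonds formed (products):
    C=O: 8 × 774 = 6192
    O-H: 4 × 456 = 1824
    Σ(formed) = 8016 kJ
  ΔH_I = 5745 − 8016 = −2271 kJ
Reaction II:
  Bonds broken (reactants):
    C-C: 3 × 353 = 1059
    C-H: 10 × 426 = 4260
    Σ(broken) = 5319 kJ
  Bonds formed (products):
    C-H: 8 × 426 = 3408
    C=C: 2 × 625 = 1250
    H-H: 1 × 423 = 423
    Σ(formed) = 5081 kJ
  ΔH_II = 5319 − 5081 = +238 kJ
ΔH_I − ΔH_II = −2509 kJ, so reaction I has the more negative ΔH; |ΔH_I − ΔH_II| = 2509 kJ.

Reaction I, by 2509 kJ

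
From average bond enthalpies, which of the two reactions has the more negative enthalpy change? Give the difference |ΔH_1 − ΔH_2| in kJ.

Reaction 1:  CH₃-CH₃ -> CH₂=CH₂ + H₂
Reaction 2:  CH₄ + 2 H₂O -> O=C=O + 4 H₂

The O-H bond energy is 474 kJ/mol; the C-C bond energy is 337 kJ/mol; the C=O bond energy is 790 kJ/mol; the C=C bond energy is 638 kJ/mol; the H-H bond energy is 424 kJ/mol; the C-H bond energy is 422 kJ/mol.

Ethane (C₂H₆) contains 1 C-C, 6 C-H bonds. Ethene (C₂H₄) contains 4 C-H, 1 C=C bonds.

Reaction 1:
  Bonds broken (reactants):
    C-C: 1 × 337 = 337
    C-H: 6 × 422 = 2532
    Σ(broken) = 2869 kJ
  Bonds formed (products):
    C-H: 4 × 422 = 1688
    C=C: 1 × 638 = 638
    H-H: 1 × 424 = 424
    Σ(formed) = 2750 kJ
  ΔH_1 = 2869 − 2750 = +119 kJ
Reaction 2:
  Bonds broken (reactants):
    C-H: 4 × 422 = 1688
    O-H: 4 × 474 = 1896
    Σ(broken) = 3584 kJ
  Bonds formed (products):
    C=O: 2 × 790 = 1580
    H-H: 4 × 424 = 1696
    Σ(formed) = 3276 kJ
  ΔH_2 = 3584 − 3276 = +308 kJ
ΔH_1 − ΔH_2 = −189 kJ, so reaction 1 has the more negative ΔH; |ΔH_1 − ΔH_2| = 189 kJ.

Reaction 1, by 189 kJ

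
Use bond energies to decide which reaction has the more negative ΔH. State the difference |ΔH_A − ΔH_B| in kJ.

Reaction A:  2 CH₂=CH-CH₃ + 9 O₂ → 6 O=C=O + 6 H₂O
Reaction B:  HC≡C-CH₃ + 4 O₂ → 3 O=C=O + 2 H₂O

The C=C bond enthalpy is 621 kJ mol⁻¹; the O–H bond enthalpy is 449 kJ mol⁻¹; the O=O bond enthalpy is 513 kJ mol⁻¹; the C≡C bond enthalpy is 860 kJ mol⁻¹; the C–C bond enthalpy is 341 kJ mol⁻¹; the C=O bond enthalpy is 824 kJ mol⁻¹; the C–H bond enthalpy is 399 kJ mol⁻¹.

Reaction A, by 2056 kJ

Reaction A:
  Bonds broken (reactants):
    C–C: 2 × 341 = 682
    C–H: 12 × 399 = 4788
    C=C: 2 × 621 = 1242
    O=O: 9 × 513 = 4617
    Σ(broken) = 11329 kJ
  Bonds formed (products):
    C=O: 12 × 824 = 9888
    O–H: 12 × 449 = 5388
    Σ(formed) = 15276 kJ
  ΔH_A = 11329 − 15276 = −3947 kJ
Reaction B:
  Bonds broken (reactants):
    C≡C: 1 × 860 = 860
    C–C: 1 × 341 = 341
    C–H: 4 × 399 = 1596
    O=O: 4 × 513 = 2052
    Σ(broken) = 4849 kJ
  Bonds formed (products):
    C=O: 6 × 824 = 4944
    O–H: 4 × 449 = 1796
    Σ(formed) = 6740 kJ
  ΔH_B = 4849 − 6740 = −1891 kJ
ΔH_A − ΔH_B = −2056 kJ, so reaction A has the more negative ΔH; |ΔH_A − ΔH_B| = 2056 kJ.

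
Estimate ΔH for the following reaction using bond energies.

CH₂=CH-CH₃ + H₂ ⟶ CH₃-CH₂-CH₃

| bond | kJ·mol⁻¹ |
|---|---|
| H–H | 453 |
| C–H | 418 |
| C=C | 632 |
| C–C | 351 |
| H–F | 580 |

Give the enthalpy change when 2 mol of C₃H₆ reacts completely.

ΔH = −204 kJ

Bonds broken (reactants):
  C–C: 1 × 351 = 351
  C–H: 6 × 418 = 2508
  C=C: 1 × 632 = 632
  H–H: 1 × 453 = 453
  Σ(broken) = 3944 kJ
Bonds formed (products):
  C–C: 2 × 351 = 702
  C–H: 8 × 418 = 3344
  Σ(formed) = 4046 kJ
ΔH = Σ(broken) − Σ(formed) = 3944 − 4046 = −102 kJ
For 2× the reaction as written: 2 × (−102) = −204 kJ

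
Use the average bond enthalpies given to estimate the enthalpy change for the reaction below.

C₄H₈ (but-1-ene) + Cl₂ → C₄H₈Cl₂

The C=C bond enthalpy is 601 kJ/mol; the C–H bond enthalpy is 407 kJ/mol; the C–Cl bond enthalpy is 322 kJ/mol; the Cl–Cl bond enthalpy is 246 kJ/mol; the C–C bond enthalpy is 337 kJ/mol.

ΔH ≈ −134 kJ

Bonds broken (reactants):
  C–C: 2 × 337 = 674
  C–H: 8 × 407 = 3256
  C=C: 1 × 601 = 601
  Cl–Cl: 1 × 246 = 246
  Σ(broken) = 4777 kJ
Bonds formed (products):
  C–C: 3 × 337 = 1011
  C–Cl: 2 × 322 = 644
  C–H: 8 × 407 = 3256
  Σ(formed) = 4911 kJ
ΔH = Σ(broken) − Σ(formed) = 4777 − 4911 = −134 kJ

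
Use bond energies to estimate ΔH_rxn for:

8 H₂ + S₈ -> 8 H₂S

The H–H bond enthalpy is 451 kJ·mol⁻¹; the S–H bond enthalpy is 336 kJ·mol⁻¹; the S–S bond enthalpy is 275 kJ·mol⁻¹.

ΔH ≈ +432 kJ

Bonds broken (reactants):
  H–H: 8 × 451 = 3608
  S–S: 8 × 275 = 2200
  Σ(broken) = 5808 kJ
Bonds formed (products):
  S–H: 16 × 336 = 5376
  Σ(formed) = 5376 kJ
ΔH = Σ(broken) − Σ(formed) = 5808 − 5376 = +432 kJ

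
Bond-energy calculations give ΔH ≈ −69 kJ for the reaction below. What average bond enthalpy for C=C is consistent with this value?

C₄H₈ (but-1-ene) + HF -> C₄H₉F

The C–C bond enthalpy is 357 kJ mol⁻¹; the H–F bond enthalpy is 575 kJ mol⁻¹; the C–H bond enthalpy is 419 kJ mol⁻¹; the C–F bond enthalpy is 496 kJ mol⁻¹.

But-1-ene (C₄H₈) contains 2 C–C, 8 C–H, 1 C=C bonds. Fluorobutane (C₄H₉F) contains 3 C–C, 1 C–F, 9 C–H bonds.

D(C=C) ≈ 628 kJ/mol

Let D be the C=C bond energy.
Σ(broken) = 2×357 + 8×419 + 1×D + 1×575 = 4641 + D
Σ(formed) = 3×357 + 1×496 + 9×419 = 5338
ΔH = Σ(broken) − Σ(formed) = (4641 + D) − (5338) = −697 + D
Setting this equal to −69 kJ gives D = 628 kJ/mol.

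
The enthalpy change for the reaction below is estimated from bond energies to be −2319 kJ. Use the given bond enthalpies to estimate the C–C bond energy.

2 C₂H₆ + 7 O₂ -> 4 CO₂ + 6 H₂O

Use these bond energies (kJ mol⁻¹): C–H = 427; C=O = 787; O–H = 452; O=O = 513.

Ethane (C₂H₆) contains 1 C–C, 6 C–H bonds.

Let D be the C–C bond energy.
Σ(broken) = 2×D + 12×427 + 7×513 = 8715 + 2D
Σ(formed) = 8×787 + 12×452 = 11720
ΔH = Σ(broken) − Σ(formed) = (8715 + 2D) − (11720) = −3005 + 2D
Setting this equal to −2319 kJ gives 2D = 686, so D = 343 kJ/mol.

D(C–C) ≈ 343 kJ/mol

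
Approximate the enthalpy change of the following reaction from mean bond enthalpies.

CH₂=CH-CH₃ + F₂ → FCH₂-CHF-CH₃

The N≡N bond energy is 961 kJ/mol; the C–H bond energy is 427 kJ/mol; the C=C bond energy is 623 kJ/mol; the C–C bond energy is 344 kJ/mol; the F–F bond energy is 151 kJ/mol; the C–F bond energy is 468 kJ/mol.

Bonds broken (reactants):
  C–C: 1 × 344 = 344
  C–H: 6 × 427 = 2562
  C=C: 1 × 623 = 623
  F–F: 1 × 151 = 151
  Σ(broken) = 3680 kJ
Bonds formed (products):
  C–C: 2 × 344 = 688
  C–F: 2 × 468 = 936
  C–H: 6 × 427 = 2562
  Σ(formed) = 4186 kJ
ΔH = Σ(broken) − Σ(formed) = 3680 − 4186 = −506 kJ

ΔH ≈ −506 kJ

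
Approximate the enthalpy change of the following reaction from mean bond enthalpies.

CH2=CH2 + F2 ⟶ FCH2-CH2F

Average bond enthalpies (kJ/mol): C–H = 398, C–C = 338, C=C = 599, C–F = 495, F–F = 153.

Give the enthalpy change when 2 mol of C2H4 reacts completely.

Bonds broken (reactants):
  C–H: 4 × 398 = 1592
  C=C: 1 × 599 = 599
  F–F: 1 × 153 = 153
  Σ(broken) = 2344 kJ
Bonds formed (products):
  C–C: 1 × 338 = 338
  C–F: 2 × 495 = 990
  C–H: 4 × 398 = 1592
  Σ(formed) = 2920 kJ
ΔH = Σ(broken) − Σ(formed) = 2344 − 2920 = −576 kJ
For 2× the reaction as written: 2 × (−576) = −1152 kJ

ΔH = −1152 kJ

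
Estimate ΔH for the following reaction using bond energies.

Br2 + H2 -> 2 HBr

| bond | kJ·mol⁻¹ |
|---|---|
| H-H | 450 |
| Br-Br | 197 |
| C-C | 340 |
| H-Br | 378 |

ΔH ≈ −109 kJ

Bonds broken (reactants):
  Br-Br: 1 × 197 = 197
  H-H: 1 × 450 = 450
  Σ(broken) = 647 kJ
Bonds formed (products):
  H-Br: 2 × 378 = 756
  Σ(formed) = 756 kJ
ΔH = Σ(broken) − Σ(formed) = 647 − 756 = −109 kJ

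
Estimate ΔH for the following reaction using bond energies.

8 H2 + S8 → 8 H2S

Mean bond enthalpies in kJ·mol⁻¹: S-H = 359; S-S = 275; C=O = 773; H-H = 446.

ΔH ≈ +24 kJ

Bonds broken (reactants):
  H-H: 8 × 446 = 3568
  S-S: 8 × 275 = 2200
  Σ(broken) = 5768 kJ
Bonds formed (products):
  S-H: 16 × 359 = 5744
  Σ(formed) = 5744 kJ
ΔH = Σ(broken) − Σ(formed) = 5768 − 5744 = +24 kJ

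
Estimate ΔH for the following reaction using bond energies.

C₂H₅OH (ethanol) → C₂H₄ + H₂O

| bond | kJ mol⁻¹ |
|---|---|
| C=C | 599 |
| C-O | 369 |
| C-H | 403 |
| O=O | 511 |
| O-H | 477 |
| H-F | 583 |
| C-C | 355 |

ΔH ≈ +51 kJ

Bonds broken (reactants):
  C-C: 1 × 355 = 355
  C-H: 5 × 403 = 2015
  C-O: 1 × 369 = 369
  O-H: 1 × 477 = 477
  Σ(broken) = 3216 kJ
Bonds formed (products):
  C-H: 4 × 403 = 1612
  C=C: 1 × 599 = 599
  O-H: 2 × 477 = 954
  Σ(formed) = 3165 kJ
ΔH = Σ(broken) − Σ(formed) = 3216 − 3165 = +51 kJ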